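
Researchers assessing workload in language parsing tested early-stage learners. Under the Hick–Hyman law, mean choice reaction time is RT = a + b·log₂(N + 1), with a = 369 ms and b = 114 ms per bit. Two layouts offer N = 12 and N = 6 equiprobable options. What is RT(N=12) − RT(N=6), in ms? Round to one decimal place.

RT(12) = 369 + 114·log₂(13) = 369 + 114·3.7004 = 790.8456 ms.
RT(6) = 369 + 114·log₂(7) = 369 + 114·2.8074 = 689.0436 ms.
Difference = 790.8456 − 689.0436 = 101.8020 ≈ 101.8 ms.

101.8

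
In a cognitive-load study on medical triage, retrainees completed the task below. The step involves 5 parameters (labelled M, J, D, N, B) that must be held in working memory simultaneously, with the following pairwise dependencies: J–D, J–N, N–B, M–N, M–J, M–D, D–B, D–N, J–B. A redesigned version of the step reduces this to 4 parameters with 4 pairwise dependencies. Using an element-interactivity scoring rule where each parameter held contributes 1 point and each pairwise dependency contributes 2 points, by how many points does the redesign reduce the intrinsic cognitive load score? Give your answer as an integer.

11

Original: 5 × 1 + 9 × 2 = 5 + 18 = 23.
Redesigned: 4 × 1 + 4 × 2 = 4 + 8 = 12.
Reduction = 23 − 12 = 11.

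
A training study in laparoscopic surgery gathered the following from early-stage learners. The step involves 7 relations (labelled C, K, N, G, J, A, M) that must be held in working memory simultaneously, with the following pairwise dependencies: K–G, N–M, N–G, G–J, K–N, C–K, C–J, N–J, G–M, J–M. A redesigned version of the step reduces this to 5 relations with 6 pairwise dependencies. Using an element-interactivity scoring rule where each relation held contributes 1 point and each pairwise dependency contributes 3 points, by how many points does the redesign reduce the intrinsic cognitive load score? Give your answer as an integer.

14

Original: 7 × 1 + 10 × 3 = 7 + 30 = 37.
Redesigned: 5 × 1 + 6 × 3 = 5 + 18 = 23.
Reduction = 37 − 23 = 14.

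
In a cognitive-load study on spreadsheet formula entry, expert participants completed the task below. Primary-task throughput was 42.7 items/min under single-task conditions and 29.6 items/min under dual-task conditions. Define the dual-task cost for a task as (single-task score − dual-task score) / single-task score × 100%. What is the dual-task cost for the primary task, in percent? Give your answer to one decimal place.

30.7

Cost = (42.7 − 29.6) / 42.7 × 100%
     = 13.1000 / 42.7 × 100% = 30.6792%.
≈ 30.7%.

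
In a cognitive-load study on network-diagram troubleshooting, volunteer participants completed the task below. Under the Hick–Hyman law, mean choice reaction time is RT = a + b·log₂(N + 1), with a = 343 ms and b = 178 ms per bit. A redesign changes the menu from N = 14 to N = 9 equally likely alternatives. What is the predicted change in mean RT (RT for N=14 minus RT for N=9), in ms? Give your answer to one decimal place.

RT(14) = 343 + 178·log₂(15) = 343 + 178·3.9069 = 1038.4282 ms.
RT(9) = 343 + 178·log₂(10) = 343 + 178·3.3219 = 934.2982 ms.
Difference = 1038.4282 − 934.2982 = 104.1300 ≈ 104.1 ms.

104.1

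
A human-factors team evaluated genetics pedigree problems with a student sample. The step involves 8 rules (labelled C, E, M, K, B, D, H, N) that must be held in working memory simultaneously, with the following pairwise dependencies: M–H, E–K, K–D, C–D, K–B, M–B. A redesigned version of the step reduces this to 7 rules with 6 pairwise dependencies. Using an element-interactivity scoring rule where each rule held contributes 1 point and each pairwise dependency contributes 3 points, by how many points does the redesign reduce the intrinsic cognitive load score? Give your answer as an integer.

Original: 8 × 1 + 6 × 3 = 8 + 18 = 26.
Redesigned: 7 × 1 + 6 × 3 = 7 + 18 = 25.
Reduction = 26 − 25 = 1.

1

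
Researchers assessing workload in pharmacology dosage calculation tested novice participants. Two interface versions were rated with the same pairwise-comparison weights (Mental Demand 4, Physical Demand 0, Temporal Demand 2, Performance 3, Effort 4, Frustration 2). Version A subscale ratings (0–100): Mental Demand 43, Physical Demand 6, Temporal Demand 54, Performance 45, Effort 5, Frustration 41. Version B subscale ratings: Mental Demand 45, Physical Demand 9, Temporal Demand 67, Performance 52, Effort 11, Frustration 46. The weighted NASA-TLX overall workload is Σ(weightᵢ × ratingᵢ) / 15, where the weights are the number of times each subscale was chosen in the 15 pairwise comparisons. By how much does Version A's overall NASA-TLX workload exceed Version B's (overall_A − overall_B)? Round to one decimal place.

Version A weighted sum = 4·43 + 0·6 + 2·54 + 3·45 + 4·5 + 2·41 = 172 + 0 + 108 + 135 + 20 + 82 = 517; overall_A = 517/15 = 34.4667.
Version B weighted sum = 4·45 + 0·9 + 2·67 + 3·52 + 4·11 + 2·46 = 180 + 0 + 134 + 156 + 44 + 92 = 606; overall_B = 606/15 = 40.4000.
Difference = 34.4667 − 40.4000 = -5.9333 ≈ -5.9.

-5.9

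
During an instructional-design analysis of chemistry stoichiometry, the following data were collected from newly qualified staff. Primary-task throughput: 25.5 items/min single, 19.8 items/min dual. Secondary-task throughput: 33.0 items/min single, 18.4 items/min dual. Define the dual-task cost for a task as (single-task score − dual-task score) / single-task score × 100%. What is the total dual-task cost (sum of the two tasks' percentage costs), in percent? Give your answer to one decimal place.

66.6

Primary cost = (25.5 − 19.8) / 25.5 × 100% = 22.3529%.
Secondary cost = (33.0 − 18.4) / 33.0 × 100% = 44.2424%.
Total = 22.3529% + 44.2424% = 66.5953% ≈ 66.6%.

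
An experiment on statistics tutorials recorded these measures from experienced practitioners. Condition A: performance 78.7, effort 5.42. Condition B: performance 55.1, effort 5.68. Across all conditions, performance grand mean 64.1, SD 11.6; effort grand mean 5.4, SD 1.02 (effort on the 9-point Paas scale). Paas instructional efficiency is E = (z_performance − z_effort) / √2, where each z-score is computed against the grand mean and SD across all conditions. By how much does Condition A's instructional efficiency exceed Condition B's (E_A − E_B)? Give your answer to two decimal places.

Condition A: z_P = (78.7 − 64.1)/11.6 = 1.2586; z_E = (5.42 − 5.4)/1.02 = 0.0196; E_A = (1.2586 − 0.0196)/√2 = 0.8761.
Condition B: z_P = (55.1 − 64.1)/11.6 = -0.7759; z_E = (5.68 − 5.4)/1.02 = 0.2745; E_B = (-0.7759 − 0.2745)/√2 = -0.7427.
E_A − E_B = 0.8761 − (-0.7427) = 1.6188 ≈ 1.62.

1.62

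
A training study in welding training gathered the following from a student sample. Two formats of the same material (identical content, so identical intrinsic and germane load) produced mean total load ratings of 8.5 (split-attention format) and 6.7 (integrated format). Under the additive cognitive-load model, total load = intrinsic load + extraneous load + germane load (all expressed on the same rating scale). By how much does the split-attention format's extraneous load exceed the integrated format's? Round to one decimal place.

1.8

Intrinsic and germane load are equal across formats, so the difference in total load equals the difference in extraneous load.
Extraneous-load difference = 8.5 − 6.7 = 1.8.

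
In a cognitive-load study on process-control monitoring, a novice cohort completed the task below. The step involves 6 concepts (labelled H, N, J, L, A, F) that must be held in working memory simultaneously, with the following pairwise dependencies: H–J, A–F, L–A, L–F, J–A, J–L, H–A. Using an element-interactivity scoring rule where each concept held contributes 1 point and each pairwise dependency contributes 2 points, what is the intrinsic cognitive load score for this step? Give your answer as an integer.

Count of concepts held simultaneously: 6.
Count of pairwise dependencies listed: 7.
Element contribution: 6 × 1 = 6.
Interaction contribution: 7 × 2 = 14.
Intrinsic load = 6 + 14 = 20.

20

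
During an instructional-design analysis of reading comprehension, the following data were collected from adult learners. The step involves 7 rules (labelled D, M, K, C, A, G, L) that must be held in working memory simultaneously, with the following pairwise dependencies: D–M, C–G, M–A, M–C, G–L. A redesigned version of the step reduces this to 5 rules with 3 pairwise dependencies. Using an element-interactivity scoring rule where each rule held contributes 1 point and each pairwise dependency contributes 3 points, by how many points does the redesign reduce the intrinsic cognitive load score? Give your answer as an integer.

8

Original: 7 × 1 + 5 × 3 = 7 + 15 = 22.
Redesigned: 5 × 1 + 3 × 3 = 5 + 9 = 14.
Reduction = 22 − 14 = 8.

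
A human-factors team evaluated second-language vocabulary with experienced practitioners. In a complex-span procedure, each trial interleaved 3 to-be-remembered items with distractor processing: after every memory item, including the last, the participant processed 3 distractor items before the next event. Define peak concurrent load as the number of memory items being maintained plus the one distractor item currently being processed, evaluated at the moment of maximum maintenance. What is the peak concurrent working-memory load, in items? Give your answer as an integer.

Maintenance is greatest during the distractor(s) after memory item 3: all 3 memory items are being held.
One distractor item is concurrently being processed.
Peak concurrent load = 3 + 1 = 4 items.

4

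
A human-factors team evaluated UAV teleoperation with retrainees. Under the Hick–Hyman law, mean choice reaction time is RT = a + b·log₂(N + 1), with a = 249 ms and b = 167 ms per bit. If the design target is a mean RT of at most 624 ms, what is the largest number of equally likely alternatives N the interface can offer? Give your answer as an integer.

Set 249 + 167·log₂(N + 1) ≤ 624.
log₂(N + 1) ≤ (624 − 249) / 167 = 2.2455.
N + 1 ≤ 2^2.2455 = 4.7420.
N ≤ 3.7420, so the largest integer N is 3.

3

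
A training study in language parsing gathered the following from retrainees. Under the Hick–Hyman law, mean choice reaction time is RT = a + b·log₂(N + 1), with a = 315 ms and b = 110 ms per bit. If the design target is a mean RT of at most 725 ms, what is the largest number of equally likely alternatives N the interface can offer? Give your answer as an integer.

Set 315 + 110·log₂(N + 1) ≤ 725.
log₂(N + 1) ≤ (725 − 315) / 110 = 3.7273.
N + 1 ≤ 2^3.7273 = 13.2443.
N ≤ 12.2443, so the largest integer N is 12.

12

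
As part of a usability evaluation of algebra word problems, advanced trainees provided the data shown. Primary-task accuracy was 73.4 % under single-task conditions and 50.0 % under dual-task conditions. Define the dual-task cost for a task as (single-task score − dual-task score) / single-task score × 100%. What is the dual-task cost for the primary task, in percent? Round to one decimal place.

31.9

Cost = (73.4 − 50.0) / 73.4 × 100%
     = 23.4000 / 73.4 × 100% = 31.8801%.
≈ 31.9%.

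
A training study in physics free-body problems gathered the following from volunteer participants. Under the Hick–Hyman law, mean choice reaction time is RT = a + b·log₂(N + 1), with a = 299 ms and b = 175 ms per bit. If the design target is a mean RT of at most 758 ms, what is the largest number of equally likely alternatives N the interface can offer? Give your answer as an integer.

Set 299 + 175·log₂(N + 1) ≤ 758.
log₂(N + 1) ≤ (758 − 299) / 175 = 2.6229.
N + 1 ≤ 2^2.6229 = 6.1599.
N ≤ 5.1599, so the largest integer N is 5.

5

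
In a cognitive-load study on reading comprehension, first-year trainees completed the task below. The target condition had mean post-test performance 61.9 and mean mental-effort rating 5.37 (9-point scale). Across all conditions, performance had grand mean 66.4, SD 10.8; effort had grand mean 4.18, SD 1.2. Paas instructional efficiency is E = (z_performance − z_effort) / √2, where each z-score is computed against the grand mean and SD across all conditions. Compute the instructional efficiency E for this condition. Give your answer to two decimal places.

z_performance = (61.9 − 66.4) / 10.8 = -4.5000 / 10.8 = -0.4167.
z_effort = (5.37 − 4.18) / 1.2 = 1.1900 / 1.2 = 0.9917.
z_P − z_E = -0.4167 − 0.9917 = -1.4084.
E = -1.4084 / √2 = -1.4084 / 1.41421 = -0.9959 ≈ -1.00.

-1.00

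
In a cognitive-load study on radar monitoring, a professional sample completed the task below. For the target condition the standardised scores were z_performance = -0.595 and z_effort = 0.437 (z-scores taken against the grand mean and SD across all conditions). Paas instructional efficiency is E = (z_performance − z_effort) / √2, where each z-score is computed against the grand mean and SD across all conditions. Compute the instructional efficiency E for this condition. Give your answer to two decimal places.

-0.73

z_P − z_E = -0.595 − 0.437 = -1.0320.
E = -1.0320 / √2 = -1.0320 / 1.41421 = -0.7297 ≈ -0.73.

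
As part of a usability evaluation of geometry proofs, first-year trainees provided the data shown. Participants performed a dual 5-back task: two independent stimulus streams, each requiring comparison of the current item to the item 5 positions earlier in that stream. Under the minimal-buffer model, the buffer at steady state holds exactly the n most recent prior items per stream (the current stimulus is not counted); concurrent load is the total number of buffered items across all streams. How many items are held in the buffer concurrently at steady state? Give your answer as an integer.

10

Each stream's buffer holds its 5 most recent prior items.
Two independent streams: 2 × 5 = 10 buffered items at steady state.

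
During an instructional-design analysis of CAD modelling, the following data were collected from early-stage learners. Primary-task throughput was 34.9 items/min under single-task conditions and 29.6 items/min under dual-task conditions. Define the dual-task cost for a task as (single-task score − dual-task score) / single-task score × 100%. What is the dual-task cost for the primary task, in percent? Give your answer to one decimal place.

Cost = (34.9 − 29.6) / 34.9 × 100%
     = 5.3000 / 34.9 × 100% = 15.1862%.
≈ 15.2%.

15.2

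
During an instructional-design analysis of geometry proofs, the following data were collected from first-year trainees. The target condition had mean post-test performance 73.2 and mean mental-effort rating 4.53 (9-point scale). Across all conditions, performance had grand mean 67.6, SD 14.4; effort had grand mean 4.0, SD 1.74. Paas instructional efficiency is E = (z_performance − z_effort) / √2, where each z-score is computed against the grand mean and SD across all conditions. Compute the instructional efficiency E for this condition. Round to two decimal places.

z_performance = (73.2 − 67.6) / 14.4 = 5.6000 / 14.4 = 0.3889.
z_effort = (4.53 − 4.0) / 1.74 = 0.5300 / 1.74 = 0.3046.
z_P − z_E = 0.3889 − 0.3046 = 0.0843.
E = 0.0843 / √2 = 0.0843 / 1.41421 = 0.0596 ≈ 0.06.

0.06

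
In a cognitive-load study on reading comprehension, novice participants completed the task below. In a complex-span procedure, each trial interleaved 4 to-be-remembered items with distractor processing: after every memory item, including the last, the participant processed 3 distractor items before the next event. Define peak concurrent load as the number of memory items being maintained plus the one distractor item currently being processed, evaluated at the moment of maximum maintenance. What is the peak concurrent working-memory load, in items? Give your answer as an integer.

5

Maintenance is greatest during the distractor(s) after memory item 4: all 4 memory items are being held.
One distractor item is concurrently being processed.
Peak concurrent load = 4 + 1 = 5 items.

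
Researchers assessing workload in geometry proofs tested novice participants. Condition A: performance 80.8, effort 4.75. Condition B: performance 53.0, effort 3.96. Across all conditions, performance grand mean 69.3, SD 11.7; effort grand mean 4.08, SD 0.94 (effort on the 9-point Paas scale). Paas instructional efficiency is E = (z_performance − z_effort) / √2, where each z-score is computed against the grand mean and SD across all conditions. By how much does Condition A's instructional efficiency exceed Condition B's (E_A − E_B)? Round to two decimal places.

1.09

Condition A: z_P = (80.8 − 69.3)/11.7 = 0.9829; z_E = (4.75 − 4.08)/0.94 = 0.7128; E_A = (0.9829 − 0.7128)/√2 = 0.1910.
Condition B: z_P = (53.0 − 69.3)/11.7 = -1.3932; z_E = (3.96 − 4.08)/0.94 = -0.1277; E_B = (-1.3932 − (-0.1277))/√2 = -0.8948.
E_A − E_B = 0.1910 − (-0.8948) = 1.0858 ≈ 1.09.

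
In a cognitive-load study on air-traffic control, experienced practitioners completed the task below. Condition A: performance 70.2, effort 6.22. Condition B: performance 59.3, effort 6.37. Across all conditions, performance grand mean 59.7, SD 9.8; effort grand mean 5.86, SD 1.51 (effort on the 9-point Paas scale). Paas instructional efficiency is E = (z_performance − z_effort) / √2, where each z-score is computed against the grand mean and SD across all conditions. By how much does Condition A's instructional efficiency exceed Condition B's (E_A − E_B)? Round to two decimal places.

Condition A: z_P = (70.2 − 59.7)/9.8 = 1.0714; z_E = (6.22 − 5.86)/1.51 = 0.2384; E_A = (1.0714 − 0.2384)/√2 = 0.5890.
Condition B: z_P = (59.3 − 59.7)/9.8 = -0.0408; z_E = (6.37 − 5.86)/1.51 = 0.3377; E_B = (-0.0408 − 0.3377)/√2 = -0.2676.
E_A − E_B = 0.5890 − (-0.2676) = 0.8566 ≈ 0.86.

0.86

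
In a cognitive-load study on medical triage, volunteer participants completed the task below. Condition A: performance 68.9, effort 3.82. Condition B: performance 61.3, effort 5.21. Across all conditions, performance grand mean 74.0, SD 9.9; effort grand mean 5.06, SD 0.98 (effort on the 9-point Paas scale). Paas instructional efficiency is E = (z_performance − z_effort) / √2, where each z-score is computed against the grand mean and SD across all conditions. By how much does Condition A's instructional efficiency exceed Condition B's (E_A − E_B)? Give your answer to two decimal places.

1.55

Condition A: z_P = (68.9 − 74.0)/9.9 = -0.5152; z_E = (3.82 − 5.06)/0.98 = -1.2653; E_A = (-0.5152 − (-1.2653))/√2 = 0.5304.
Condition B: z_P = (61.3 − 74.0)/9.9 = -1.2828; z_E = (5.21 − 5.06)/0.98 = 0.1531; E_B = (-1.2828 − 0.1531)/√2 = -1.0153.
E_A − E_B = 0.5304 − (-1.0153) = 1.5457 ≈ 1.55.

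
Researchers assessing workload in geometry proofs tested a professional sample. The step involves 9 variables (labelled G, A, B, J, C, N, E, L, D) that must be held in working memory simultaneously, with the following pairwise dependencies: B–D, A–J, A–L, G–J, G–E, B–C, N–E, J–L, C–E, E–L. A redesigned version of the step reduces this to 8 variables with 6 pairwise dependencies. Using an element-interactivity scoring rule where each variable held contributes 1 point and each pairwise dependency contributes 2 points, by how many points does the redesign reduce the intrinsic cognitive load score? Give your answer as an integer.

9

Original: 9 × 1 + 10 × 2 = 9 + 20 = 29.
Redesigned: 8 × 1 + 6 × 2 = 8 + 12 = 20.
Reduction = 29 − 20 = 9.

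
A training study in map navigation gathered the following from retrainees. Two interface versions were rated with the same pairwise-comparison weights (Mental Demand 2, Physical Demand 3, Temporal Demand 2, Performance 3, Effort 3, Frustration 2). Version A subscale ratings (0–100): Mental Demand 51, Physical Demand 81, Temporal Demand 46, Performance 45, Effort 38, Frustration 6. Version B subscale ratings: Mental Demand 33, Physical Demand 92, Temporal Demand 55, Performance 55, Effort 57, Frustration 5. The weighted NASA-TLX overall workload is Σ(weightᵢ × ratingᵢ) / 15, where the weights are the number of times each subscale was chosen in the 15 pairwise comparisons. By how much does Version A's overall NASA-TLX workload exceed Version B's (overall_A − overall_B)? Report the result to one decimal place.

-6.7

Version A weighted sum = 2·51 + 3·81 + 2·46 + 3·45 + 3·38 + 2·6 = 102 + 243 + 92 + 135 + 114 + 12 = 698; overall_A = 698/15 = 46.5333.
Version B weighted sum = 2·33 + 3·92 + 2·55 + 3·55 + 3·57 + 2·5 = 66 + 276 + 110 + 165 + 171 + 10 = 798; overall_B = 798/15 = 53.2000.
Difference = 46.5333 − 53.2000 = -6.6667 ≈ -6.7.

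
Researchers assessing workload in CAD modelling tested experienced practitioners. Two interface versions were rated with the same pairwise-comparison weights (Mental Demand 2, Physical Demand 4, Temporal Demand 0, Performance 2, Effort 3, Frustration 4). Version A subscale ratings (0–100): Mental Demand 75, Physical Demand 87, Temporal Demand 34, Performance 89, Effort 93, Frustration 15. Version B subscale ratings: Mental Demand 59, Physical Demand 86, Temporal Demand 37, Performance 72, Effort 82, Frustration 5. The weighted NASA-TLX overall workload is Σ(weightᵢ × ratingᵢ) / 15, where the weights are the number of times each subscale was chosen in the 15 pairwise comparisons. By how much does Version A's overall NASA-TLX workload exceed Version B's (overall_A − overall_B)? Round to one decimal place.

9.5

Version A weighted sum = 2·75 + 4·87 + 0·34 + 2·89 + 3·93 + 4·15 = 150 + 348 + 0 + 178 + 279 + 60 = 1015; overall_A = 1015/15 = 67.6667.
Version B weighted sum = 2·59 + 4·86 + 0·37 + 2·72 + 3·82 + 4·5 = 118 + 344 + 0 + 144 + 246 + 20 = 872; overall_B = 872/15 = 58.1333.
Difference = 67.6667 − 58.1333 = 9.5334 ≈ 9.5.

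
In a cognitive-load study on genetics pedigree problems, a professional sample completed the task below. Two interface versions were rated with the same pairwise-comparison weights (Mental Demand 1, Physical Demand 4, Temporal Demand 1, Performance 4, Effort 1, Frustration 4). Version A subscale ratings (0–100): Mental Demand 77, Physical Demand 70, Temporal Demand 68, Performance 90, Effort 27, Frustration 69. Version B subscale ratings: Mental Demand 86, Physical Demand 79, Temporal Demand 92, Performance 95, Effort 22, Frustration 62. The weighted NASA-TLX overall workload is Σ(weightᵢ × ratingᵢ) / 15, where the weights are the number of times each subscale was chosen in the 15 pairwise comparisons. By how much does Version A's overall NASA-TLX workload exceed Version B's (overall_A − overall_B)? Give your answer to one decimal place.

-3.7

Version A weighted sum = 1·77 + 4·70 + 1·68 + 4·90 + 1·27 + 4·69 = 77 + 280 + 68 + 360 + 27 + 276 = 1088; overall_A = 1088/15 = 72.5333.
Version B weighted sum = 1·86 + 4·79 + 1·92 + 4·95 + 1·22 + 4·62 = 86 + 316 + 92 + 380 + 22 + 248 = 1144; overall_B = 1144/15 = 76.2667.
Difference = 72.5333 − 76.2667 = -3.7334 ≈ -3.7.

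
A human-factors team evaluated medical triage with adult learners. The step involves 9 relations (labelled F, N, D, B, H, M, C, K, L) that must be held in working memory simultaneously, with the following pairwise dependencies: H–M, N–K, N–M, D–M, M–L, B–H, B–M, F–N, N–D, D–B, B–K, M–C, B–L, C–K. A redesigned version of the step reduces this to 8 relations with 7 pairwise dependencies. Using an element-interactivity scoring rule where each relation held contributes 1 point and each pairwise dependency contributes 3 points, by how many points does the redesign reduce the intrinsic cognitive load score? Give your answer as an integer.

22

Original: 9 × 1 + 14 × 3 = 9 + 42 = 51.
Redesigned: 8 × 1 + 7 × 3 = 8 + 21 = 29.
Reduction = 51 − 29 = 22.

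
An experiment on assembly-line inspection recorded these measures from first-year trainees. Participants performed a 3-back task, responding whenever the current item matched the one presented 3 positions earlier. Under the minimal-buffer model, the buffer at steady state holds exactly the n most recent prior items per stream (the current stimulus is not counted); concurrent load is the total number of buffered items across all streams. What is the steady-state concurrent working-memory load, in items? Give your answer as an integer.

3

The buffer holds the 3 most recent prior items.
Steady-state concurrent load = 3 items.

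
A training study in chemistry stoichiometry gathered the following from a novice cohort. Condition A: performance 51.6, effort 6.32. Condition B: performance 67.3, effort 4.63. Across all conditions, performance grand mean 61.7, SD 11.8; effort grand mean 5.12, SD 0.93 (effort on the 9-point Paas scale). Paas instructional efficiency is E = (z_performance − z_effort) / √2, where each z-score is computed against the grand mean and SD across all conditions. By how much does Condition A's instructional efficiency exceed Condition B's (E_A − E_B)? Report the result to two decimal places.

Condition A: z_P = (51.6 − 61.7)/11.8 = -0.8559; z_E = (6.32 − 5.12)/0.93 = 1.2903; E_A = (-0.8559 − 1.2903)/√2 = -1.5176.
Condition B: z_P = (67.3 − 61.7)/11.8 = 0.4746; z_E = (4.63 − 5.12)/0.93 = -0.5269; E_B = (0.4746 − (-0.5269))/√2 = 0.7082.
E_A − E_B = -1.5176 − 0.7082 = -2.2258 ≈ -2.23.

-2.23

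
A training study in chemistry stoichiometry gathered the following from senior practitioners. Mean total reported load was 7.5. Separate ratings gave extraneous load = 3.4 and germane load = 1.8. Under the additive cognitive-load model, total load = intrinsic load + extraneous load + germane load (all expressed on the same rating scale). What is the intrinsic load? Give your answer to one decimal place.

intrinsic load = total − extraneous − germane
             = 7.5 − 3.4 − 1.8 = 2.3.

2.3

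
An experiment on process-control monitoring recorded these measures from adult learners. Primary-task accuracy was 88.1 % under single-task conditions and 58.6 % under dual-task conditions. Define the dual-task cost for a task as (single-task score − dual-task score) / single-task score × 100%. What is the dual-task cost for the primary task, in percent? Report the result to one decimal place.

33.5

Cost = (88.1 − 58.6) / 88.1 × 100%
     = 29.5000 / 88.1 × 100% = 33.4847%.
≈ 33.5%.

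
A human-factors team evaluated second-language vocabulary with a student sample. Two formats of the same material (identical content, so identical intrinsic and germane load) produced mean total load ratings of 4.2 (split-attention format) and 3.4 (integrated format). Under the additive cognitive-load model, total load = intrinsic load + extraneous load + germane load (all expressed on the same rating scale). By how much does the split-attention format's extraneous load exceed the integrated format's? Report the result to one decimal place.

0.8

Intrinsic and germane load are equal across formats, so the difference in total load equals the difference in extraneous load.
Extraneous-load difference = 4.2 − 3.4 = 0.8.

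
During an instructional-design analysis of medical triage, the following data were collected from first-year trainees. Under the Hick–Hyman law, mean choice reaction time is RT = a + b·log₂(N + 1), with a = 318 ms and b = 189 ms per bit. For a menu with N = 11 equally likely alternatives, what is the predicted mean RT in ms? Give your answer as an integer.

log₂(11 + 1) = log₂(12) = 3.5850.
RT = 318 + 189 × 3.5850 = 318 + 677.5650 = 995.5650 ms.
≈ 996 ms.

996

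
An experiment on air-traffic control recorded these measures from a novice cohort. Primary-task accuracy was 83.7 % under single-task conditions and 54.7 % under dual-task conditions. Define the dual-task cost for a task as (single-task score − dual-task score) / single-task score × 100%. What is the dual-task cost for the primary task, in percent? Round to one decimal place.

34.6

Cost = (83.7 − 54.7) / 83.7 × 100%
     = 29.0000 / 83.7 × 100% = 34.6476%.
≈ 34.6%.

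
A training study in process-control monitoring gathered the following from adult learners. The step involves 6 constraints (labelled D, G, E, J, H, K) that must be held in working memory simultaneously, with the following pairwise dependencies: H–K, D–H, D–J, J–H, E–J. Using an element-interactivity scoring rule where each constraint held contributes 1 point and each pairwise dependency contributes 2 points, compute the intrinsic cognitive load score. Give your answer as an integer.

16

Count of constraints held simultaneously: 6.
Count of pairwise dependencies listed: 5.
Element contribution: 6 × 1 = 6.
Interaction contribution: 5 × 2 = 10.
Intrinsic load = 6 + 10 = 16.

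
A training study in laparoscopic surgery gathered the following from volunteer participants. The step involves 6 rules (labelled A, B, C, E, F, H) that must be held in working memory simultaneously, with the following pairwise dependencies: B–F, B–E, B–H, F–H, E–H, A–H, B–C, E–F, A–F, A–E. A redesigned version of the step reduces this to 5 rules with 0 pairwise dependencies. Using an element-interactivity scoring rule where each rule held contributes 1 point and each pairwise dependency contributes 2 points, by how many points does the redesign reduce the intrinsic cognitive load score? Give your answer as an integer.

Original: 6 × 1 + 10 × 2 = 6 + 20 = 26.
Redesigned: 5 × 1 + 0 × 2 = 5 + 0 = 5.
Reduction = 26 − 5 = 21.

21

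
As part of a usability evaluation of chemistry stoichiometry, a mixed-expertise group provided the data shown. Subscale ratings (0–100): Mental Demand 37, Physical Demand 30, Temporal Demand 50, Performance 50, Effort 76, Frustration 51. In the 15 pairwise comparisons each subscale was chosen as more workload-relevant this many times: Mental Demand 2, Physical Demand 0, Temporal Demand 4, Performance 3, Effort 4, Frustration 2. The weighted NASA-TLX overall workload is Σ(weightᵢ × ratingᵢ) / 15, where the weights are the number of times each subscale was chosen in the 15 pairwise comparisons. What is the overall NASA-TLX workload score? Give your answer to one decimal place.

55.3

The tallies are the weights (they sum to 15).
Weighted sum = 2·37 + 0·30 + 4·50 + 3·50 + 4·76 + 2·51
            = 74 + 0 + 200 + 150 + 304 + 102 = 830.
Overall workload = 830 / 15 = 55.3333 ≈ 55.3.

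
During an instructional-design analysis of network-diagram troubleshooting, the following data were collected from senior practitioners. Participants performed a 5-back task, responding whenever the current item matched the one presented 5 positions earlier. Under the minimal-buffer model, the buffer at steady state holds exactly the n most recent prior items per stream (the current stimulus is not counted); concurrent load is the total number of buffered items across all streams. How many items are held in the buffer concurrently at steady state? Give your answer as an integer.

The buffer holds the 5 most recent prior items.
Steady-state concurrent load = 5 items.

5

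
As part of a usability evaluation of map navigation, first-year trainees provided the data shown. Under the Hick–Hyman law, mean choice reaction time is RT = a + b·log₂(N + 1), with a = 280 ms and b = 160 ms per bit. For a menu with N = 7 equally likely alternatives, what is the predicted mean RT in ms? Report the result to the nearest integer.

log₂(7 + 1) = log₂(8) = 3.0000.
RT = 280 + 160 × 3.0000 = 280 + 480.0000 = 760.0000 ms.
≈ 760 ms.

760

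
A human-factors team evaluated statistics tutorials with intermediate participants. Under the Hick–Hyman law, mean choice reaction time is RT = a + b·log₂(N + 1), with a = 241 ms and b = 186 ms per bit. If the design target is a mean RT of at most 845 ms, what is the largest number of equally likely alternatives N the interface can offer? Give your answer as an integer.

8

Set 241 + 186·log₂(N + 1) ≤ 845.
log₂(N + 1) ≤ (845 − 241) / 186 = 3.2473.
N + 1 ≤ 2^3.2473 = 9.4959.
N ≤ 8.4959, so the largest integer N is 8.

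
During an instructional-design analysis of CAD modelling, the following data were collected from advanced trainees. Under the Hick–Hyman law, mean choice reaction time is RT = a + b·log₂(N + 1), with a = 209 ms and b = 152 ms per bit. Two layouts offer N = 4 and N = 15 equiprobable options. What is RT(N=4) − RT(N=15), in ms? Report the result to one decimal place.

RT(4) = 209 + 152·log₂(5) = 209 + 152·2.3219 = 561.9288 ms.
RT(15) = 209 + 152·log₂(16) = 209 + 152·4.0000 = 817.0000 ms.
Difference = 561.9288 − 817.0000 = -255.0712 ≈ -255.1 ms.

-255.1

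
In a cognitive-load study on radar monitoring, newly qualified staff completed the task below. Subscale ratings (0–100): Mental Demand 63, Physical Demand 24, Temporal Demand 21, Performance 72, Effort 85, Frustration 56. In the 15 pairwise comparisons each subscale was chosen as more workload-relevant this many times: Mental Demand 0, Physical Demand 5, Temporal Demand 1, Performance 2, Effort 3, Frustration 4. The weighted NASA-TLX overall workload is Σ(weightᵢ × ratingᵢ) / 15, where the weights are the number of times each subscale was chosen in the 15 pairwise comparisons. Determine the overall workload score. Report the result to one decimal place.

The tallies are the weights (they sum to 15).
Weighted sum = 0·63 + 5·24 + 1·21 + 2·72 + 3·85 + 4·56
            = 0 + 120 + 21 + 144 + 255 + 224 = 764.
Overall workload = 764 / 15 = 50.9333 ≈ 50.9.

50.9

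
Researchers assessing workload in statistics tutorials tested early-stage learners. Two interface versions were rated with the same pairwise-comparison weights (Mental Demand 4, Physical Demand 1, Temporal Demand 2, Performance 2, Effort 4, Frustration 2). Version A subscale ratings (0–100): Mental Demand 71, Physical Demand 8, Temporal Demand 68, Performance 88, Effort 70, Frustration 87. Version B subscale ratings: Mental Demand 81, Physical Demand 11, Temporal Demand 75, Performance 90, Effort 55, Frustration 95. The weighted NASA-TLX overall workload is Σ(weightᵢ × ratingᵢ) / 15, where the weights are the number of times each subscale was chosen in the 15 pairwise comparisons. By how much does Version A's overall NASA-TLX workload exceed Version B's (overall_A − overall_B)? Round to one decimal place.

-1.1

Version A weighted sum = 4·71 + 1·8 + 2·68 + 2·88 + 4·70 + 2·87 = 284 + 8 + 136 + 176 + 280 + 174 = 1058; overall_A = 1058/15 = 70.5333.
Version B weighted sum = 4·81 + 1·11 + 2·75 + 2·90 + 4·55 + 2·95 = 324 + 11 + 150 + 180 + 220 + 190 = 1075; overall_B = 1075/15 = 71.6667.
Difference = 70.5333 − 71.6667 = -1.1334 ≈ -1.1.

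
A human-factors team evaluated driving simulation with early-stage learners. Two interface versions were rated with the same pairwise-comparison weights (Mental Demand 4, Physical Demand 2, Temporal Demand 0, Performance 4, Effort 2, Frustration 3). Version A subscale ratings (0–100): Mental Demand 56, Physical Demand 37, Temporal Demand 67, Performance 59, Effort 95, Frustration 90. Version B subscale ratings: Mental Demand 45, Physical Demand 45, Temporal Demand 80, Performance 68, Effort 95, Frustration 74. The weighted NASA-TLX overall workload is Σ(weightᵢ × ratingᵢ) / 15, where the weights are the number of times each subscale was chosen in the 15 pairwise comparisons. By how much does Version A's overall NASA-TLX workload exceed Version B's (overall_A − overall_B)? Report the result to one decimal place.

2.7

Version A weighted sum = 4·56 + 2·37 + 0·67 + 4·59 + 2·95 + 3·90 = 224 + 74 + 0 + 236 + 190 + 270 = 994; overall_A = 994/15 = 66.2667.
Version B weighted sum = 4·45 + 2·45 + 0·80 + 4·68 + 2·95 + 3·74 = 180 + 90 + 0 + 272 + 190 + 222 = 954; overall_B = 954/15 = 63.6000.
Difference = 66.2667 − 63.6000 = 2.6667 ≈ 2.7.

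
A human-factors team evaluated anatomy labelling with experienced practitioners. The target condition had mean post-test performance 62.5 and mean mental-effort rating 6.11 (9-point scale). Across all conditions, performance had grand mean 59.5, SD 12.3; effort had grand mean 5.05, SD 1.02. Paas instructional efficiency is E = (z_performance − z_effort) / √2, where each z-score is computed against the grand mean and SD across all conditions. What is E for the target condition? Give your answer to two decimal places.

z_performance = (62.5 − 59.5) / 12.3 = 3.0000 / 12.3 = 0.2439.
z_effort = (6.11 − 5.05) / 1.02 = 1.0600 / 1.02 = 1.0392.
z_P − z_E = 0.2439 − 1.0392 = -0.7953.
E = -0.7953 / √2 = -0.7953 / 1.41421 = -0.5624 ≈ -0.56.

-0.56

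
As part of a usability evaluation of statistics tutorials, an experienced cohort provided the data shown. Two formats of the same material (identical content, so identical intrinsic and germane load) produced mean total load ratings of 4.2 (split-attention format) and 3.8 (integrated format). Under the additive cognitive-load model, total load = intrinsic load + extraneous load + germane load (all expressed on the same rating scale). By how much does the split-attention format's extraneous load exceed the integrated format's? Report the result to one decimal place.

Intrinsic and germane load are equal across formats, so the difference in total load equals the difference in extraneous load.
Extraneous-load difference = 4.2 − 3.8 = 0.4.

0.4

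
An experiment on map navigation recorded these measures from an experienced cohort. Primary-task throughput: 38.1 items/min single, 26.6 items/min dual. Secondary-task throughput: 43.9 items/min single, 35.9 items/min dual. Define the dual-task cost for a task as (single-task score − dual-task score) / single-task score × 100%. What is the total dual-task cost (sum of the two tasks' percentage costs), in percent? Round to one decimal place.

48.4

Primary cost = (38.1 − 26.6) / 38.1 × 100% = 30.1837%.
Secondary cost = (43.9 − 35.9) / 43.9 × 100% = 18.2232%.
Total = 30.1837% + 18.2232% = 48.4069% ≈ 48.4%.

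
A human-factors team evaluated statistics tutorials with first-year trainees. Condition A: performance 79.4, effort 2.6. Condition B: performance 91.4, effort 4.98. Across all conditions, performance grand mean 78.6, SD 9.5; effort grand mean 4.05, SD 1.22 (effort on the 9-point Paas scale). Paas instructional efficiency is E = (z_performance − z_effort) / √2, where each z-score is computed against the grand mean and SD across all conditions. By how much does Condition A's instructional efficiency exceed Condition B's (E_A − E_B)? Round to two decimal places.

0.49

Condition A: z_P = (79.4 − 78.6)/9.5 = 0.0842; z_E = (2.6 − 4.05)/1.22 = -1.1885; E_A = (0.0842 − (-1.1885))/√2 = 0.8999.
Condition B: z_P = (91.4 − 78.6)/9.5 = 1.3474; z_E = (4.98 − 4.05)/1.22 = 0.7623; E_B = (1.3474 − 0.7623)/√2 = 0.4137.
E_A − E_B = 0.8999 − 0.4137 = 0.4862 ≈ 0.49.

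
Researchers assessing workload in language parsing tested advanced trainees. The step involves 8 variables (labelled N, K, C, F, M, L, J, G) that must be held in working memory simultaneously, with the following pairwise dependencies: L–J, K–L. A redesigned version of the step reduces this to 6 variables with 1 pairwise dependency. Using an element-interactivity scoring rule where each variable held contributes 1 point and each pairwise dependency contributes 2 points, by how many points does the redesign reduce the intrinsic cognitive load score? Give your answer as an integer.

Original: 8 × 1 + 2 × 2 = 8 + 4 = 12.
Redesigned: 6 × 1 + 1 × 2 = 6 + 2 = 8.
Reduction = 12 − 8 = 4.

4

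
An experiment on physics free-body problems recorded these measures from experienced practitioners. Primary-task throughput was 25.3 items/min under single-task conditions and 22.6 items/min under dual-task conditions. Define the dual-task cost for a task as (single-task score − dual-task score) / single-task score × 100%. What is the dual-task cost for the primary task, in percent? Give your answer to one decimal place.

10.7

Cost = (25.3 − 22.6) / 25.3 × 100%
     = 2.7000 / 25.3 × 100% = 10.6719%.
≈ 10.7%.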